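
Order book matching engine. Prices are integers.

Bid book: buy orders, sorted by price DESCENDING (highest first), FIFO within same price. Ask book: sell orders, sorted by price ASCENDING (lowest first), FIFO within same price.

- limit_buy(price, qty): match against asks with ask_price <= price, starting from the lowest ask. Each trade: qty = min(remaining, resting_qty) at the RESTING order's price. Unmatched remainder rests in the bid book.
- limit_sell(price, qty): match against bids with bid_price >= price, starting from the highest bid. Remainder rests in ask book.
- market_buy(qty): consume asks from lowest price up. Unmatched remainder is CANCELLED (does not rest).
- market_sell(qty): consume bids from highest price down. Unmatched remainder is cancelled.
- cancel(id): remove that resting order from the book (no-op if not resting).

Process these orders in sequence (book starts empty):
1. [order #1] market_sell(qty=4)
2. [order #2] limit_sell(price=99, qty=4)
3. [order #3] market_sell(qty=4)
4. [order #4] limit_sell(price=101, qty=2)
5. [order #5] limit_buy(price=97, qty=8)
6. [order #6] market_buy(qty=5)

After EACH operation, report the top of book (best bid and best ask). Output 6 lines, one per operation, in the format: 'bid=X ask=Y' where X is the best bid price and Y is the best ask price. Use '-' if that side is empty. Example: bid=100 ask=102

Answer: bid=- ask=-
bid=- ask=99
bid=- ask=99
bid=- ask=99
bid=97 ask=99
bid=97 ask=101

Derivation:
After op 1 [order #1] market_sell(qty=4): fills=none; bids=[-] asks=[-]
After op 2 [order #2] limit_sell(price=99, qty=4): fills=none; bids=[-] asks=[#2:4@99]
After op 3 [order #3] market_sell(qty=4): fills=none; bids=[-] asks=[#2:4@99]
After op 4 [order #4] limit_sell(price=101, qty=2): fills=none; bids=[-] asks=[#2:4@99 #4:2@101]
After op 5 [order #5] limit_buy(price=97, qty=8): fills=none; bids=[#5:8@97] asks=[#2:4@99 #4:2@101]
After op 6 [order #6] market_buy(qty=5): fills=#6x#2:4@99 #6x#4:1@101; bids=[#5:8@97] asks=[#4:1@101]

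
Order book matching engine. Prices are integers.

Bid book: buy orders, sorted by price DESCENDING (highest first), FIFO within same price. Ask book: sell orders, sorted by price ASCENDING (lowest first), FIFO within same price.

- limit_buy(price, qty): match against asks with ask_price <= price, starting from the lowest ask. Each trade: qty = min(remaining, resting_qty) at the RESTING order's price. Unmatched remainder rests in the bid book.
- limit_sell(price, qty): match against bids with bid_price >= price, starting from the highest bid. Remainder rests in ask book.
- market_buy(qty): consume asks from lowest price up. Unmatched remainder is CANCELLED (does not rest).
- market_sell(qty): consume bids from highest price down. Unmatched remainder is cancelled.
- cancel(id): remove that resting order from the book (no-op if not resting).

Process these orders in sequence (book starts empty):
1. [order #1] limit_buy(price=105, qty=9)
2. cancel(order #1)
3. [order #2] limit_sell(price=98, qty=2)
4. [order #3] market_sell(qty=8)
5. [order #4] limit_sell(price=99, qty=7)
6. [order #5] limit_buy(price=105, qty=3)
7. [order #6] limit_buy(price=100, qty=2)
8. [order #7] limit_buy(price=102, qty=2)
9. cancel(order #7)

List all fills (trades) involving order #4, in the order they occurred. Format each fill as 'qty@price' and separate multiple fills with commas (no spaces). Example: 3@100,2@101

Answer: 1@99,2@99,2@99

Derivation:
After op 1 [order #1] limit_buy(price=105, qty=9): fills=none; bids=[#1:9@105] asks=[-]
After op 2 cancel(order #1): fills=none; bids=[-] asks=[-]
After op 3 [order #2] limit_sell(price=98, qty=2): fills=none; bids=[-] asks=[#2:2@98]
After op 4 [order #3] market_sell(qty=8): fills=none; bids=[-] asks=[#2:2@98]
After op 5 [order #4] limit_sell(price=99, qty=7): fills=none; bids=[-] asks=[#2:2@98 #4:7@99]
After op 6 [order #5] limit_buy(price=105, qty=3): fills=#5x#2:2@98 #5x#4:1@99; bids=[-] asks=[#4:6@99]
After op 7 [order #6] limit_buy(price=100, qty=2): fills=#6x#4:2@99; bids=[-] asks=[#4:4@99]
After op 8 [order #7] limit_buy(price=102, qty=2): fills=#7x#4:2@99; bids=[-] asks=[#4:2@99]
After op 9 cancel(order #7): fills=none; bids=[-] asks=[#4:2@99]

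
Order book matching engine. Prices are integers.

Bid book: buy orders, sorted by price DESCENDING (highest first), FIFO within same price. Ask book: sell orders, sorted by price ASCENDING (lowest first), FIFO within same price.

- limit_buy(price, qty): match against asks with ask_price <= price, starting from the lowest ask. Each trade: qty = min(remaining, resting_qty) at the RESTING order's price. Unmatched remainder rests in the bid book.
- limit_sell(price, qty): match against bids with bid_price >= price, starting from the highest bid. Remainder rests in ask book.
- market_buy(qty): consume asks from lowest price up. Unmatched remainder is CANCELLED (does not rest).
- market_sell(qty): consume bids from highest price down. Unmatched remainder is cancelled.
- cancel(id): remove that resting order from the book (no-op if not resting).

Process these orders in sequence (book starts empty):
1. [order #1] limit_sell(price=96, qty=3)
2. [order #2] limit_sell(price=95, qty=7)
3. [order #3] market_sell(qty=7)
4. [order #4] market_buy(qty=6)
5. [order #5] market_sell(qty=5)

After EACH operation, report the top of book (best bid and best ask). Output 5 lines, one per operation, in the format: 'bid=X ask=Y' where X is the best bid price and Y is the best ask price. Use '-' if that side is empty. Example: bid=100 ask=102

Answer: bid=- ask=96
bid=- ask=95
bid=- ask=95
bid=- ask=95
bid=- ask=95

Derivation:
After op 1 [order #1] limit_sell(price=96, qty=3): fills=none; bids=[-] asks=[#1:3@96]
After op 2 [order #2] limit_sell(price=95, qty=7): fills=none; bids=[-] asks=[#2:7@95 #1:3@96]
After op 3 [order #3] market_sell(qty=7): fills=none; bids=[-] asks=[#2:7@95 #1:3@96]
After op 4 [order #4] market_buy(qty=6): fills=#4x#2:6@95; bids=[-] asks=[#2:1@95 #1:3@96]
After op 5 [order #5] market_sell(qty=5): fills=none; bids=[-] asks=[#2:1@95 #1:3@96]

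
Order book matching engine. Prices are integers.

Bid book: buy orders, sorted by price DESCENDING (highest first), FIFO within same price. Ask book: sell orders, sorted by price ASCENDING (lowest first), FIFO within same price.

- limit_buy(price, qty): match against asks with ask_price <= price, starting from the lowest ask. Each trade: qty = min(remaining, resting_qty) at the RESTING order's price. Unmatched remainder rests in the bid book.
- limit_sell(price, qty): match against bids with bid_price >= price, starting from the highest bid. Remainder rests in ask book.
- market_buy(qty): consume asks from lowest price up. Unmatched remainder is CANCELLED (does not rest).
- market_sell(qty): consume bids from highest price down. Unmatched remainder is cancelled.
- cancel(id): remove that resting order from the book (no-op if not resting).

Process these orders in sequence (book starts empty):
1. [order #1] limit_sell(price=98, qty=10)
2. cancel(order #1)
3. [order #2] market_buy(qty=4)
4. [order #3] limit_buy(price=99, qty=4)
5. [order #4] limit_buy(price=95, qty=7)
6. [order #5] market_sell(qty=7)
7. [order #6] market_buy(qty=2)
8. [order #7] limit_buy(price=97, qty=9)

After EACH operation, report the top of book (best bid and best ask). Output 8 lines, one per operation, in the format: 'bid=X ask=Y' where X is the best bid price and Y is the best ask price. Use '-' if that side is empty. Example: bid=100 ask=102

Answer: bid=- ask=98
bid=- ask=-
bid=- ask=-
bid=99 ask=-
bid=99 ask=-
bid=95 ask=-
bid=95 ask=-
bid=97 ask=-

Derivation:
After op 1 [order #1] limit_sell(price=98, qty=10): fills=none; bids=[-] asks=[#1:10@98]
After op 2 cancel(order #1): fills=none; bids=[-] asks=[-]
After op 3 [order #2] market_buy(qty=4): fills=none; bids=[-] asks=[-]
After op 4 [order #3] limit_buy(price=99, qty=4): fills=none; bids=[#3:4@99] asks=[-]
After op 5 [order #4] limit_buy(price=95, qty=7): fills=none; bids=[#3:4@99 #4:7@95] asks=[-]
After op 6 [order #5] market_sell(qty=7): fills=#3x#5:4@99 #4x#5:3@95; bids=[#4:4@95] asks=[-]
After op 7 [order #6] market_buy(qty=2): fills=none; bids=[#4:4@95] asks=[-]
After op 8 [order #7] limit_buy(price=97, qty=9): fills=none; bids=[#7:9@97 #4:4@95] asks=[-]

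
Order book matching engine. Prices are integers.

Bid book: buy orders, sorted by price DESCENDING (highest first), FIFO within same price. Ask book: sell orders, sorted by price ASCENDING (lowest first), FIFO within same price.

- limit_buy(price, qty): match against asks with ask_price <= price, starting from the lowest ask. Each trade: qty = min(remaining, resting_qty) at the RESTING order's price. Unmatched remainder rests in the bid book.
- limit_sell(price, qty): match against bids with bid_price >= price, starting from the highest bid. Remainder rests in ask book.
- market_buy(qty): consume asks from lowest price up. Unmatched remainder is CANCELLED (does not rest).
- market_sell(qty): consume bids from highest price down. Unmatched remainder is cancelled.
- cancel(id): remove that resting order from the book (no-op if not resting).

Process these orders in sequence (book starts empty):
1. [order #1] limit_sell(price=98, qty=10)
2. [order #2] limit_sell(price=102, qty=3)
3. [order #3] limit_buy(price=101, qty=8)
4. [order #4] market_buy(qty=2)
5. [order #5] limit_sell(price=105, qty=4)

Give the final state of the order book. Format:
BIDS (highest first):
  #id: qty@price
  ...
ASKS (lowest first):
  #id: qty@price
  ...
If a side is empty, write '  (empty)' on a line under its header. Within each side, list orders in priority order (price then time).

After op 1 [order #1] limit_sell(price=98, qty=10): fills=none; bids=[-] asks=[#1:10@98]
After op 2 [order #2] limit_sell(price=102, qty=3): fills=none; bids=[-] asks=[#1:10@98 #2:3@102]
After op 3 [order #3] limit_buy(price=101, qty=8): fills=#3x#1:8@98; bids=[-] asks=[#1:2@98 #2:3@102]
After op 4 [order #4] market_buy(qty=2): fills=#4x#1:2@98; bids=[-] asks=[#2:3@102]
After op 5 [order #5] limit_sell(price=105, qty=4): fills=none; bids=[-] asks=[#2:3@102 #5:4@105]

Answer: BIDS (highest first):
  (empty)
ASKS (lowest first):
  #2: 3@102
  #5: 4@105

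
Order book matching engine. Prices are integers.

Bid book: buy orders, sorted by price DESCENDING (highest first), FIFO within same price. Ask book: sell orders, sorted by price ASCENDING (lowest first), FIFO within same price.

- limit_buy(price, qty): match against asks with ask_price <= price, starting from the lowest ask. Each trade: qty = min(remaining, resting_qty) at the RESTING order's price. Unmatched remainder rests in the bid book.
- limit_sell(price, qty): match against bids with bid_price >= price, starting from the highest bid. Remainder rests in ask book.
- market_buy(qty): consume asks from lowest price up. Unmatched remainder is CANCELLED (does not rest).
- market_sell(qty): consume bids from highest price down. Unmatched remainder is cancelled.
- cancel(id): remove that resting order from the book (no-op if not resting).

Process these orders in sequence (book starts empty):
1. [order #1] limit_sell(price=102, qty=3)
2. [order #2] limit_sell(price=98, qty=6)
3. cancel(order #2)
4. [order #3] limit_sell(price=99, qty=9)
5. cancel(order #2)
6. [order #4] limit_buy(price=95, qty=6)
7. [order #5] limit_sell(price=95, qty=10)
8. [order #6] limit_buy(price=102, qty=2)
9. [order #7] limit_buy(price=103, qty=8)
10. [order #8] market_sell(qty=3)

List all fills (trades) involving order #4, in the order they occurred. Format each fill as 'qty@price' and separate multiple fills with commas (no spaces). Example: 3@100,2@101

After op 1 [order #1] limit_sell(price=102, qty=3): fills=none; bids=[-] asks=[#1:3@102]
After op 2 [order #2] limit_sell(price=98, qty=6): fills=none; bids=[-] asks=[#2:6@98 #1:3@102]
After op 3 cancel(order #2): fills=none; bids=[-] asks=[#1:3@102]
After op 4 [order #3] limit_sell(price=99, qty=9): fills=none; bids=[-] asks=[#3:9@99 #1:3@102]
After op 5 cancel(order #2): fills=none; bids=[-] asks=[#3:9@99 #1:3@102]
After op 6 [order #4] limit_buy(price=95, qty=6): fills=none; bids=[#4:6@95] asks=[#3:9@99 #1:3@102]
After op 7 [order #5] limit_sell(price=95, qty=10): fills=#4x#5:6@95; bids=[-] asks=[#5:4@95 #3:9@99 #1:3@102]
After op 8 [order #6] limit_buy(price=102, qty=2): fills=#6x#5:2@95; bids=[-] asks=[#5:2@95 #3:9@99 #1:3@102]
After op 9 [order #7] limit_buy(price=103, qty=8): fills=#7x#5:2@95 #7x#3:6@99; bids=[-] asks=[#3:3@99 #1:3@102]
After op 10 [order #8] market_sell(qty=3): fills=none; bids=[-] asks=[#3:3@99 #1:3@102]

Answer: 6@95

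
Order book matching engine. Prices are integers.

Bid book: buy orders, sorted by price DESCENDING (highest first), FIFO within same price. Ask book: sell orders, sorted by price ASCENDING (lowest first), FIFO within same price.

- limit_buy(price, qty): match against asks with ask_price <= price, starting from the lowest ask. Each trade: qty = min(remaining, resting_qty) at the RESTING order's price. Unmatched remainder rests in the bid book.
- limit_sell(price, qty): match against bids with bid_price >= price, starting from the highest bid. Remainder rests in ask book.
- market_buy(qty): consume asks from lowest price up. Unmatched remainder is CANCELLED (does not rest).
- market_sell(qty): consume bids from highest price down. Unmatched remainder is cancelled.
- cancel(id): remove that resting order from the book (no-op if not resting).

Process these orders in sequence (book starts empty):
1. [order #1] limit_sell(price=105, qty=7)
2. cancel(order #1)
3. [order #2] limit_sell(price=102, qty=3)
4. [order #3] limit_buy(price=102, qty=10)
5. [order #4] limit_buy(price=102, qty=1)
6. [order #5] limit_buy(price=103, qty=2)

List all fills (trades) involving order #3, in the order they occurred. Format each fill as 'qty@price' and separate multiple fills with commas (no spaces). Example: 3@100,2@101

Answer: 3@102

Derivation:
After op 1 [order #1] limit_sell(price=105, qty=7): fills=none; bids=[-] asks=[#1:7@105]
After op 2 cancel(order #1): fills=none; bids=[-] asks=[-]
After op 3 [order #2] limit_sell(price=102, qty=3): fills=none; bids=[-] asks=[#2:3@102]
After op 4 [order #3] limit_buy(price=102, qty=10): fills=#3x#2:3@102; bids=[#3:7@102] asks=[-]
After op 5 [order #4] limit_buy(price=102, qty=1): fills=none; bids=[#3:7@102 #4:1@102] asks=[-]
After op 6 [order #5] limit_buy(price=103, qty=2): fills=none; bids=[#5:2@103 #3:7@102 #4:1@102] asks=[-]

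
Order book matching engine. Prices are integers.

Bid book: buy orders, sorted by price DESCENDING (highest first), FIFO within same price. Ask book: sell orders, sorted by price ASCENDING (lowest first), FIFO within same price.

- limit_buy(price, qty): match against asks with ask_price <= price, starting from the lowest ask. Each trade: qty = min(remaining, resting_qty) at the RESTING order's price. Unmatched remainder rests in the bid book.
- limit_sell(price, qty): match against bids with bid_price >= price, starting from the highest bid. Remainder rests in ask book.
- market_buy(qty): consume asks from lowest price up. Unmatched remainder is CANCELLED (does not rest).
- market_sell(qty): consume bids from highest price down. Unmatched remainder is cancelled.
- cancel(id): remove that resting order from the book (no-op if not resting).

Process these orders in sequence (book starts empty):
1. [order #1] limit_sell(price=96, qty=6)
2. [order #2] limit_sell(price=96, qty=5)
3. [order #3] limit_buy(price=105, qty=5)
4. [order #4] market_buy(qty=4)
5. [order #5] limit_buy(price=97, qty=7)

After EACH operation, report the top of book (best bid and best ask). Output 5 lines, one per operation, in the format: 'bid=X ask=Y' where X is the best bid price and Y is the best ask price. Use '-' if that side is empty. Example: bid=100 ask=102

After op 1 [order #1] limit_sell(price=96, qty=6): fills=none; bids=[-] asks=[#1:6@96]
After op 2 [order #2] limit_sell(price=96, qty=5): fills=none; bids=[-] asks=[#1:6@96 #2:5@96]
After op 3 [order #3] limit_buy(price=105, qty=5): fills=#3x#1:5@96; bids=[-] asks=[#1:1@96 #2:5@96]
After op 4 [order #4] market_buy(qty=4): fills=#4x#1:1@96 #4x#2:3@96; bids=[-] asks=[#2:2@96]
After op 5 [order #5] limit_buy(price=97, qty=7): fills=#5x#2:2@96; bids=[#5:5@97] asks=[-]

Answer: bid=- ask=96
bid=- ask=96
bid=- ask=96
bid=- ask=96
bid=97 ask=-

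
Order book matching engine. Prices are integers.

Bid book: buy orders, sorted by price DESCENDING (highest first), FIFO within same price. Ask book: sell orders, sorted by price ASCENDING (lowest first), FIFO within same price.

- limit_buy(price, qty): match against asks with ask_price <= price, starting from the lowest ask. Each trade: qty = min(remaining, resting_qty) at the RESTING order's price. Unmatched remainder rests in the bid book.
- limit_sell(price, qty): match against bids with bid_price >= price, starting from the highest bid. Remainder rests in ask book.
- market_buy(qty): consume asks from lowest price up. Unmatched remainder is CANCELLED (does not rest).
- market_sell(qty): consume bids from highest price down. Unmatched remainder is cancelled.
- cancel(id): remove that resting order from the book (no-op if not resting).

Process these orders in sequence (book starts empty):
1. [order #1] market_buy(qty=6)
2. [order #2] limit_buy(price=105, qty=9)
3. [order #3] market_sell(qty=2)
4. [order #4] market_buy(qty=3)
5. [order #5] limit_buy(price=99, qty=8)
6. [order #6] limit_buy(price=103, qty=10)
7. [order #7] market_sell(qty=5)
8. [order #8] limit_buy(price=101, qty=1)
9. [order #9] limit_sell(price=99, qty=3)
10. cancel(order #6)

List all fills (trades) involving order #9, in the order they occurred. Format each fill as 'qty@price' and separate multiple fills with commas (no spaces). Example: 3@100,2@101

After op 1 [order #1] market_buy(qty=6): fills=none; bids=[-] asks=[-]
After op 2 [order #2] limit_buy(price=105, qty=9): fills=none; bids=[#2:9@105] asks=[-]
After op 3 [order #3] market_sell(qty=2): fills=#2x#3:2@105; bids=[#2:7@105] asks=[-]
After op 4 [order #4] market_buy(qty=3): fills=none; bids=[#2:7@105] asks=[-]
After op 5 [order #5] limit_buy(price=99, qty=8): fills=none; bids=[#2:7@105 #5:8@99] asks=[-]
After op 6 [order #6] limit_buy(price=103, qty=10): fills=none; bids=[#2:7@105 #6:10@103 #5:8@99] asks=[-]
After op 7 [order #7] market_sell(qty=5): fills=#2x#7:5@105; bids=[#2:2@105 #6:10@103 #5:8@99] asks=[-]
After op 8 [order #8] limit_buy(price=101, qty=1): fills=none; bids=[#2:2@105 #6:10@103 #8:1@101 #5:8@99] asks=[-]
After op 9 [order #9] limit_sell(price=99, qty=3): fills=#2x#9:2@105 #6x#9:1@103; bids=[#6:9@103 #8:1@101 #5:8@99] asks=[-]
After op 10 cancel(order #6): fills=none; bids=[#8:1@101 #5:8@99] asks=[-]

Answer: 2@105,1@103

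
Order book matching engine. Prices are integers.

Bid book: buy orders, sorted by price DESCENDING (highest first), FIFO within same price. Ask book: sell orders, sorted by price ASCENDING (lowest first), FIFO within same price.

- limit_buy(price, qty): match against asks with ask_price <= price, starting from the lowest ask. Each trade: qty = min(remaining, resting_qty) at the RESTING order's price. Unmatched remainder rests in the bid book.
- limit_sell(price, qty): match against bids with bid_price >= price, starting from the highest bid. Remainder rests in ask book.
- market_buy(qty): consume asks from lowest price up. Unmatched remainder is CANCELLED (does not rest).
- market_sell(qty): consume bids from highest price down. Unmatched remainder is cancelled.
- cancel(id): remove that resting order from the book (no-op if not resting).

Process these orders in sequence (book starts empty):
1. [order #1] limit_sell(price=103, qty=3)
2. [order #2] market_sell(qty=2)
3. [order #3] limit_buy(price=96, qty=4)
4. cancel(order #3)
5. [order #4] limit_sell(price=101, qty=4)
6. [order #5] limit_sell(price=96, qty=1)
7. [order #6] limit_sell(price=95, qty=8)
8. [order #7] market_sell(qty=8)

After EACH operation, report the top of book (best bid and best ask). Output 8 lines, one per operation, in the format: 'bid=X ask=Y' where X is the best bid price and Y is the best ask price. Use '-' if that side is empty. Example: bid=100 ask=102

After op 1 [order #1] limit_sell(price=103, qty=3): fills=none; bids=[-] asks=[#1:3@103]
After op 2 [order #2] market_sell(qty=2): fills=none; bids=[-] asks=[#1:3@103]
After op 3 [order #3] limit_buy(price=96, qty=4): fills=none; bids=[#3:4@96] asks=[#1:3@103]
After op 4 cancel(order #3): fills=none; bids=[-] asks=[#1:3@103]
After op 5 [order #4] limit_sell(price=101, qty=4): fills=none; bids=[-] asks=[#4:4@101 #1:3@103]
After op 6 [order #5] limit_sell(price=96, qty=1): fills=none; bids=[-] asks=[#5:1@96 #4:4@101 #1:3@103]
After op 7 [order #6] limit_sell(price=95, qty=8): fills=none; bids=[-] asks=[#6:8@95 #5:1@96 #4:4@101 #1:3@103]
After op 8 [order #7] market_sell(qty=8): fills=none; bids=[-] asks=[#6:8@95 #5:1@96 #4:4@101 #1:3@103]

Answer: bid=- ask=103
bid=- ask=103
bid=96 ask=103
bid=- ask=103
bid=- ask=101
bid=- ask=96
bid=- ask=95
bid=- ask=95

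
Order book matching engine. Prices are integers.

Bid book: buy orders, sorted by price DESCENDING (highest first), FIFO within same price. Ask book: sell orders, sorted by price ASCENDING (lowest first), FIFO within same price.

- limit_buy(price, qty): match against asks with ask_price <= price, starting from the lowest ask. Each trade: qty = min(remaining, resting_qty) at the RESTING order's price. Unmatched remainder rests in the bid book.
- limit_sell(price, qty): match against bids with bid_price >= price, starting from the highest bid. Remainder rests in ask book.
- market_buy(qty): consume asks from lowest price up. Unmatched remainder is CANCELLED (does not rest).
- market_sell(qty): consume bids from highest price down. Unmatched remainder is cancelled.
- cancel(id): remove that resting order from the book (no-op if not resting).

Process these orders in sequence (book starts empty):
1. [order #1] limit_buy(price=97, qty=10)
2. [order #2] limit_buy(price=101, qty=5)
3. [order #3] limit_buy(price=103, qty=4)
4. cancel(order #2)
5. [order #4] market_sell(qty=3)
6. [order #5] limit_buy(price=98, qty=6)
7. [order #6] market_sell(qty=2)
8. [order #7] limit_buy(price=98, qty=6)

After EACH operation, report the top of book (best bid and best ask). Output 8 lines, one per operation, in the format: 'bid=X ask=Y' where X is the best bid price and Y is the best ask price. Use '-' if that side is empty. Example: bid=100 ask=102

Answer: bid=97 ask=-
bid=101 ask=-
bid=103 ask=-
bid=103 ask=-
bid=103 ask=-
bid=103 ask=-
bid=98 ask=-
bid=98 ask=-

Derivation:
After op 1 [order #1] limit_buy(price=97, qty=10): fills=none; bids=[#1:10@97] asks=[-]
After op 2 [order #2] limit_buy(price=101, qty=5): fills=none; bids=[#2:5@101 #1:10@97] asks=[-]
After op 3 [order #3] limit_buy(price=103, qty=4): fills=none; bids=[#3:4@103 #2:5@101 #1:10@97] asks=[-]
After op 4 cancel(order #2): fills=none; bids=[#3:4@103 #1:10@97] asks=[-]
After op 5 [order #4] market_sell(qty=3): fills=#3x#4:3@103; bids=[#3:1@103 #1:10@97] asks=[-]
After op 6 [order #5] limit_buy(price=98, qty=6): fills=none; bids=[#3:1@103 #5:6@98 #1:10@97] asks=[-]
After op 7 [order #6] market_sell(qty=2): fills=#3x#6:1@103 #5x#6:1@98; bids=[#5:5@98 #1:10@97] asks=[-]
After op 8 [order #7] limit_buy(price=98, qty=6): fills=none; bids=[#5:5@98 #7:6@98 #1:10@97] asks=[-]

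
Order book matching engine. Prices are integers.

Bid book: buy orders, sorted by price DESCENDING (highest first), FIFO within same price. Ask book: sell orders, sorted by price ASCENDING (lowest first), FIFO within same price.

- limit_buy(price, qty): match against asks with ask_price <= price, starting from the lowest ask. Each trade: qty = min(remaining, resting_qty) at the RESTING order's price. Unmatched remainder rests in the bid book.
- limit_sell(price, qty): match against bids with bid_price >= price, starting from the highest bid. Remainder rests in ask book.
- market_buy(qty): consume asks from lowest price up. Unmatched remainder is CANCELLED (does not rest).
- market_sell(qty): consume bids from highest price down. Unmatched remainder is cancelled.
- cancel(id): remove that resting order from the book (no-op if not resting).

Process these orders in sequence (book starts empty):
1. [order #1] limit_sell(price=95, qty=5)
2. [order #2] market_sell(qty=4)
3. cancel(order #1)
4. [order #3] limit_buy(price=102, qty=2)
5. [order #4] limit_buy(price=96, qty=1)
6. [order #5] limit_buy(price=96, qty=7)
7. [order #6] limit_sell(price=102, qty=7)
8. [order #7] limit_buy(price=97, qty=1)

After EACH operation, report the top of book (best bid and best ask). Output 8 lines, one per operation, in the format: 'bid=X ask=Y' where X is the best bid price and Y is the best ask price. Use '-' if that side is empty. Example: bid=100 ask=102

Answer: bid=- ask=95
bid=- ask=95
bid=- ask=-
bid=102 ask=-
bid=102 ask=-
bid=102 ask=-
bid=96 ask=102
bid=97 ask=102

Derivation:
After op 1 [order #1] limit_sell(price=95, qty=5): fills=none; bids=[-] asks=[#1:5@95]
After op 2 [order #2] market_sell(qty=4): fills=none; bids=[-] asks=[#1:5@95]
After op 3 cancel(order #1): fills=none; bids=[-] asks=[-]
After op 4 [order #3] limit_buy(price=102, qty=2): fills=none; bids=[#3:2@102] asks=[-]
After op 5 [order #4] limit_buy(price=96, qty=1): fills=none; bids=[#3:2@102 #4:1@96] asks=[-]
After op 6 [order #5] limit_buy(price=96, qty=7): fills=none; bids=[#3:2@102 #4:1@96 #5:7@96] asks=[-]
After op 7 [order #6] limit_sell(price=102, qty=7): fills=#3x#6:2@102; bids=[#4:1@96 #5:7@96] asks=[#6:5@102]
After op 8 [order #7] limit_buy(price=97, qty=1): fills=none; bids=[#7:1@97 #4:1@96 #5:7@96] asks=[#6:5@102]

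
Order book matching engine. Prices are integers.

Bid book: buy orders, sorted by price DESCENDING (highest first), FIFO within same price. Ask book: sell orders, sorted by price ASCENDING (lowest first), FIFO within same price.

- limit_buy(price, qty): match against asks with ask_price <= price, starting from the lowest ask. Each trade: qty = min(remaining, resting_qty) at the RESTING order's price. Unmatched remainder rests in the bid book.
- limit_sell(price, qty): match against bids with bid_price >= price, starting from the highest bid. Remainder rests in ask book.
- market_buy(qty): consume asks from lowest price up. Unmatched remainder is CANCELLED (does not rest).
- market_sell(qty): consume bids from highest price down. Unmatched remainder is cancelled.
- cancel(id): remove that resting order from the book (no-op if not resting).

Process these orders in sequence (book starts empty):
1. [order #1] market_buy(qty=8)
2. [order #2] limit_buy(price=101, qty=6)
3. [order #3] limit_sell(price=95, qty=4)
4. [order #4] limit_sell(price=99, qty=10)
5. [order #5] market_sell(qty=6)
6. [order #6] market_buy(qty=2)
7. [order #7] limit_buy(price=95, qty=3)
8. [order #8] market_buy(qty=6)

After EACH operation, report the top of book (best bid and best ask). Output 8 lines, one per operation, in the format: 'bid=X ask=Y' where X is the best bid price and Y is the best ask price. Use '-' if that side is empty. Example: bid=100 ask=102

Answer: bid=- ask=-
bid=101 ask=-
bid=101 ask=-
bid=- ask=99
bid=- ask=99
bid=- ask=99
bid=95 ask=99
bid=95 ask=-

Derivation:
After op 1 [order #1] market_buy(qty=8): fills=none; bids=[-] asks=[-]
After op 2 [order #2] limit_buy(price=101, qty=6): fills=none; bids=[#2:6@101] asks=[-]
After op 3 [order #3] limit_sell(price=95, qty=4): fills=#2x#3:4@101; bids=[#2:2@101] asks=[-]
After op 4 [order #4] limit_sell(price=99, qty=10): fills=#2x#4:2@101; bids=[-] asks=[#4:8@99]
After op 5 [order #5] market_sell(qty=6): fills=none; bids=[-] asks=[#4:8@99]
After op 6 [order #6] market_buy(qty=2): fills=#6x#4:2@99; bids=[-] asks=[#4:6@99]
After op 7 [order #7] limit_buy(price=95, qty=3): fills=none; bids=[#7:3@95] asks=[#4:6@99]
After op 8 [order #8] market_buy(qty=6): fills=#8x#4:6@99; bids=[#7:3@95] asks=[-]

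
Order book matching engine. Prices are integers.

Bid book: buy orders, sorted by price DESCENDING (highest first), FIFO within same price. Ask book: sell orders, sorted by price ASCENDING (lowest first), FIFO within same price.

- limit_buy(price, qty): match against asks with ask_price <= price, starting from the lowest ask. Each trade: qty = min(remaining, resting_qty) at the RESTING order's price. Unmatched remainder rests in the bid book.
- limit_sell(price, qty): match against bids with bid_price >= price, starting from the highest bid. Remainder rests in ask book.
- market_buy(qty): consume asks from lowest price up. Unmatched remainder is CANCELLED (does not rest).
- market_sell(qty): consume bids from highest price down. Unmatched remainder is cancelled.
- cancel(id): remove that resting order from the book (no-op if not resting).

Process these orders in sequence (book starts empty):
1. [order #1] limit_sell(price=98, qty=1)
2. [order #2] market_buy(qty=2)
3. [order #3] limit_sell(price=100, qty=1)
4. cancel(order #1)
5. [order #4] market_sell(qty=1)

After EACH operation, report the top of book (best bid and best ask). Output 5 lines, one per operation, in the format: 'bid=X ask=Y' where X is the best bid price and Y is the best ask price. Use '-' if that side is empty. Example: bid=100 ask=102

After op 1 [order #1] limit_sell(price=98, qty=1): fills=none; bids=[-] asks=[#1:1@98]
After op 2 [order #2] market_buy(qty=2): fills=#2x#1:1@98; bids=[-] asks=[-]
After op 3 [order #3] limit_sell(price=100, qty=1): fills=none; bids=[-] asks=[#3:1@100]
After op 4 cancel(order #1): fills=none; bids=[-] asks=[#3:1@100]
After op 5 [order #4] market_sell(qty=1): fills=none; bids=[-] asks=[#3:1@100]

Answer: bid=- ask=98
bid=- ask=-
bid=- ask=100
bid=- ask=100
bid=- ask=100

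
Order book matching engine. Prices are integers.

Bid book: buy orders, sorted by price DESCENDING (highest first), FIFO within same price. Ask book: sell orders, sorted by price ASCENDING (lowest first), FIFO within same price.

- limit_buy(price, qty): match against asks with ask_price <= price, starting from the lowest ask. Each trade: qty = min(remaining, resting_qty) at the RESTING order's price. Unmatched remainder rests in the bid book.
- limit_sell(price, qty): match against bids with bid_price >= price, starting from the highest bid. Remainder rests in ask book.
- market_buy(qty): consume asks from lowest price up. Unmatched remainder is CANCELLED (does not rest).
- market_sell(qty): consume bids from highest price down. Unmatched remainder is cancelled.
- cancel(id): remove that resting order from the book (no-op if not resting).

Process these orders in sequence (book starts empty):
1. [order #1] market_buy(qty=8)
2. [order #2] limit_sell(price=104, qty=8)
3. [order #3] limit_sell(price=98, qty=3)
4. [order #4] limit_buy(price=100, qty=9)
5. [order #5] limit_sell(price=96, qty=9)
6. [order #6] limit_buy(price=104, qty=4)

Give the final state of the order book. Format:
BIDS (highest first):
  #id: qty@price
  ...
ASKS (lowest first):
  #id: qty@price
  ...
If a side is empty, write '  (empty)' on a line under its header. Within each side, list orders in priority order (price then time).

Answer: BIDS (highest first):
  (empty)
ASKS (lowest first):
  #2: 7@104

Derivation:
After op 1 [order #1] market_buy(qty=8): fills=none; bids=[-] asks=[-]
After op 2 [order #2] limit_sell(price=104, qty=8): fills=none; bids=[-] asks=[#2:8@104]
After op 3 [order #3] limit_sell(price=98, qty=3): fills=none; bids=[-] asks=[#3:3@98 #2:8@104]
After op 4 [order #4] limit_buy(price=100, qty=9): fills=#4x#3:3@98; bids=[#4:6@100] asks=[#2:8@104]
After op 5 [order #5] limit_sell(price=96, qty=9): fills=#4x#5:6@100; bids=[-] asks=[#5:3@96 #2:8@104]
After op 6 [order #6] limit_buy(price=104, qty=4): fills=#6x#5:3@96 #6x#2:1@104; bids=[-] asks=[#2:7@104]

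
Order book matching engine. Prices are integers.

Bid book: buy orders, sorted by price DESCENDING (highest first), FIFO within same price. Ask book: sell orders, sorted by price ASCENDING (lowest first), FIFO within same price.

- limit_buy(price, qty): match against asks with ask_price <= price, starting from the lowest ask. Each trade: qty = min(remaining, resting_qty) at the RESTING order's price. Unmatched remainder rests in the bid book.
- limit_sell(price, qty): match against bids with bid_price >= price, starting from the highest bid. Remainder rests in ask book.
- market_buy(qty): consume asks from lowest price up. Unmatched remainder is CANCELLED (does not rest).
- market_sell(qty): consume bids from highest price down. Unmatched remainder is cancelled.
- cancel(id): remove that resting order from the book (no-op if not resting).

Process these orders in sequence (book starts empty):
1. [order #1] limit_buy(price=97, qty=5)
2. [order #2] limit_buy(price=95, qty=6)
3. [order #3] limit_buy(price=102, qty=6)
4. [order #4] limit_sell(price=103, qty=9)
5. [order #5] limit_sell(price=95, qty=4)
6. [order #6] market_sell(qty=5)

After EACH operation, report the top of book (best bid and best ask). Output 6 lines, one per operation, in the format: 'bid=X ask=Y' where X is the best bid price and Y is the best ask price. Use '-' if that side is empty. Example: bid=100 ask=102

Answer: bid=97 ask=-
bid=97 ask=-
bid=102 ask=-
bid=102 ask=103
bid=102 ask=103
bid=97 ask=103

Derivation:
After op 1 [order #1] limit_buy(price=97, qty=5): fills=none; bids=[#1:5@97] asks=[-]
After op 2 [order #2] limit_buy(price=95, qty=6): fills=none; bids=[#1:5@97 #2:6@95] asks=[-]
After op 3 [order #3] limit_buy(price=102, qty=6): fills=none; bids=[#3:6@102 #1:5@97 #2:6@95] asks=[-]
After op 4 [order #4] limit_sell(price=103, qty=9): fills=none; bids=[#3:6@102 #1:5@97 #2:6@95] asks=[#4:9@103]
After op 5 [order #5] limit_sell(price=95, qty=4): fills=#3x#5:4@102; bids=[#3:2@102 #1:5@97 #2:6@95] asks=[#4:9@103]
After op 6 [order #6] market_sell(qty=5): fills=#3x#6:2@102 #1x#6:3@97; bids=[#1:2@97 #2:6@95] asks=[#4:9@103]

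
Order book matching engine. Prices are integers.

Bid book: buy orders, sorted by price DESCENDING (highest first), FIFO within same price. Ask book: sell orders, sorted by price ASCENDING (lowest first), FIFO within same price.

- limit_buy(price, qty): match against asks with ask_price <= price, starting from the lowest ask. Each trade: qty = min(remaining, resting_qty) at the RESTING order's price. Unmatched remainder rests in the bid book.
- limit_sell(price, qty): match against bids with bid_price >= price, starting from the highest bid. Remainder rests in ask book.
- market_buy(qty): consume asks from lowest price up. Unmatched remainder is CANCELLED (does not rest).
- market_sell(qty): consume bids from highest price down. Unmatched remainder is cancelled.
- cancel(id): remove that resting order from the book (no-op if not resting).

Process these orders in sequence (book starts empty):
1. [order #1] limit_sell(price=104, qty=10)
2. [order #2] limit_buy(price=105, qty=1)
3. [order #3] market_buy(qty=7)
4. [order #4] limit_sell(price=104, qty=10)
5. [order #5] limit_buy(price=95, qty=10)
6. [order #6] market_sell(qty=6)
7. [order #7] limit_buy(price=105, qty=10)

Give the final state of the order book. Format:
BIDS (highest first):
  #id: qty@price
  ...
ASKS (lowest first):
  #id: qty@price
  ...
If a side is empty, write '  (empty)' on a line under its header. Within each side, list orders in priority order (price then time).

After op 1 [order #1] limit_sell(price=104, qty=10): fills=none; bids=[-] asks=[#1:10@104]
After op 2 [order #2] limit_buy(price=105, qty=1): fills=#2x#1:1@104; bids=[-] asks=[#1:9@104]
After op 3 [order #3] market_buy(qty=7): fills=#3x#1:7@104; bids=[-] asks=[#1:2@104]
After op 4 [order #4] limit_sell(price=104, qty=10): fills=none; bids=[-] asks=[#1:2@104 #4:10@104]
After op 5 [order #5] limit_buy(price=95, qty=10): fills=none; bids=[#5:10@95] asks=[#1:2@104 #4:10@104]
After op 6 [order #6] market_sell(qty=6): fills=#5x#6:6@95; bids=[#5:4@95] asks=[#1:2@104 #4:10@104]
After op 7 [order #7] limit_buy(price=105, qty=10): fills=#7x#1:2@104 #7x#4:8@104; bids=[#5:4@95] asks=[#4:2@104]

Answer: BIDS (highest first):
  #5: 4@95
ASKS (lowest first):
  #4: 2@104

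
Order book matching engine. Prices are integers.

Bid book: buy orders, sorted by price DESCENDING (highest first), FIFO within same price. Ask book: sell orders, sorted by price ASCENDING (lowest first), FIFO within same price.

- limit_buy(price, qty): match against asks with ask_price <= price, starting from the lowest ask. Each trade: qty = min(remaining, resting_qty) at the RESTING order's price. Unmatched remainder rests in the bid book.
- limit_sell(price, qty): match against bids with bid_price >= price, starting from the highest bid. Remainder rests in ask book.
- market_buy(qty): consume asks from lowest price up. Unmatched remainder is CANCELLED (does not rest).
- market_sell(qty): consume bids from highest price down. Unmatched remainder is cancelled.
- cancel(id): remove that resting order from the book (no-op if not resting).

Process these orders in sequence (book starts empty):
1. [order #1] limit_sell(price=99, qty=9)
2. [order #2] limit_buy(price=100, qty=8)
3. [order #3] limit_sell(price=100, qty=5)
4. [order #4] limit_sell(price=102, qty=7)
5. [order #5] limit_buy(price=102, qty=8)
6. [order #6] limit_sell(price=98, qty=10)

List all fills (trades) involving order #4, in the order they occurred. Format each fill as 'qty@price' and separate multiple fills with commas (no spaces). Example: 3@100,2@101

After op 1 [order #1] limit_sell(price=99, qty=9): fills=none; bids=[-] asks=[#1:9@99]
After op 2 [order #2] limit_buy(price=100, qty=8): fills=#2x#1:8@99; bids=[-] asks=[#1:1@99]
After op 3 [order #3] limit_sell(price=100, qty=5): fills=none; bids=[-] asks=[#1:1@99 #3:5@100]
After op 4 [order #4] limit_sell(price=102, qty=7): fills=none; bids=[-] asks=[#1:1@99 #3:5@100 #4:7@102]
After op 5 [order #5] limit_buy(price=102, qty=8): fills=#5x#1:1@99 #5x#3:5@100 #5x#4:2@102; bids=[-] asks=[#4:5@102]
After op 6 [order #6] limit_sell(price=98, qty=10): fills=none; bids=[-] asks=[#6:10@98 #4:5@102]

Answer: 2@102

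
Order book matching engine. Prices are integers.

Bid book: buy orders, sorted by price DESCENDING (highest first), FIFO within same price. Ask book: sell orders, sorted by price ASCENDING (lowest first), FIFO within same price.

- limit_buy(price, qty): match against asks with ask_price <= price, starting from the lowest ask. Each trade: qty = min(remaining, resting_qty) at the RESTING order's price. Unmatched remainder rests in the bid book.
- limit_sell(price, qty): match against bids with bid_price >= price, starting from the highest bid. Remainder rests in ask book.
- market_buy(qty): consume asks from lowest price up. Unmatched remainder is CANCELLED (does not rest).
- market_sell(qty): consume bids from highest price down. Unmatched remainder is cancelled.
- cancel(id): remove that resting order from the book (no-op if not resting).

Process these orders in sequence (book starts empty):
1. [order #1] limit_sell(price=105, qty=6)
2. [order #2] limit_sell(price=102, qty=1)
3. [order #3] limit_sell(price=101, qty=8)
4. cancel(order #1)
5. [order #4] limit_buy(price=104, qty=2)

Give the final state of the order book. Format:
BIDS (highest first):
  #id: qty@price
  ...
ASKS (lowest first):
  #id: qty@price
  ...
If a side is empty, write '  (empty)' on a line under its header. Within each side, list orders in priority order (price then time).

Answer: BIDS (highest first):
  (empty)
ASKS (lowest first):
  #3: 6@101
  #2: 1@102

Derivation:
After op 1 [order #1] limit_sell(price=105, qty=6): fills=none; bids=[-] asks=[#1:6@105]
After op 2 [order #2] limit_sell(price=102, qty=1): fills=none; bids=[-] asks=[#2:1@102 #1:6@105]
After op 3 [order #3] limit_sell(price=101, qty=8): fills=none; bids=[-] asks=[#3:8@101 #2:1@102 #1:6@105]
After op 4 cancel(order #1): fills=none; bids=[-] asks=[#3:8@101 #2:1@102]
After op 5 [order #4] limit_buy(price=104, qty=2): fills=#4x#3:2@101; bids=[-] asks=[#3:6@101 #2:1@102]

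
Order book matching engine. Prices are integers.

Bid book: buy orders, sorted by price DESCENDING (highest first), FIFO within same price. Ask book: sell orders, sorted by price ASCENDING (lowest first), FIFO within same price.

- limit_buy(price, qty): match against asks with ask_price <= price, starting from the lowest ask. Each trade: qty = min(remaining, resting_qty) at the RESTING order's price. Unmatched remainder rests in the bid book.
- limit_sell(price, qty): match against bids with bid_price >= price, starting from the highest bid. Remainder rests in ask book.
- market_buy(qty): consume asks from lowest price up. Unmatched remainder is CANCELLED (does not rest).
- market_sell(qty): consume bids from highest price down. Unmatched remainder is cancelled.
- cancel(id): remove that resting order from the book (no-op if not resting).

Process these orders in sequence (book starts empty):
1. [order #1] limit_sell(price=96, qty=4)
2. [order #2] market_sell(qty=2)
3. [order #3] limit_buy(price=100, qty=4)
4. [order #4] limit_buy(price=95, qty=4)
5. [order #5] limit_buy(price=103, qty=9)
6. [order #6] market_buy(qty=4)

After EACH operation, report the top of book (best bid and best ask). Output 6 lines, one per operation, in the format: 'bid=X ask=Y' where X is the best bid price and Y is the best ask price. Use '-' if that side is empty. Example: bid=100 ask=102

Answer: bid=- ask=96
bid=- ask=96
bid=- ask=-
bid=95 ask=-
bid=103 ask=-
bid=103 ask=-

Derivation:
After op 1 [order #1] limit_sell(price=96, qty=4): fills=none; bids=[-] asks=[#1:4@96]
After op 2 [order #2] market_sell(qty=2): fills=none; bids=[-] asks=[#1:4@96]
After op 3 [order #3] limit_buy(price=100, qty=4): fills=#3x#1:4@96; bids=[-] asks=[-]
After op 4 [order #4] limit_buy(price=95, qty=4): fills=none; bids=[#4:4@95] asks=[-]
After op 5 [order #5] limit_buy(price=103, qty=9): fills=none; bids=[#5:9@103 #4:4@95] asks=[-]
After op 6 [order #6] market_buy(qty=4): fills=none; bids=[#5:9@103 #4:4@95] asks=[-]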